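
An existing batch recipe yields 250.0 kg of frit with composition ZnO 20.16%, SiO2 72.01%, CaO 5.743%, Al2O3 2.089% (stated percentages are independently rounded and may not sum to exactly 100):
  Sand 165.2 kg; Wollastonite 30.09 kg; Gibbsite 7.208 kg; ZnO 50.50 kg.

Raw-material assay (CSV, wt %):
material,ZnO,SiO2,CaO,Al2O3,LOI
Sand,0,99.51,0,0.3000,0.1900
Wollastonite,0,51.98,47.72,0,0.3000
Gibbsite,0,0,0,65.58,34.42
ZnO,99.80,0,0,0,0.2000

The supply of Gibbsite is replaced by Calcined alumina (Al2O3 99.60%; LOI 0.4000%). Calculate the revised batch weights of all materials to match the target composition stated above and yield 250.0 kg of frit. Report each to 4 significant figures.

Values along the way are printed (rounded to 4 significant digits) on the page — the working math keeps exact precision in every operation; every reported value sees exactly one rounding — the derived quantities, including net glass mass, totals, LOI, four oxide percentages, yield, are re-derived from the weighed amounts for 250.0 kg of glass at full precision, as given in the problem or answer text.
Per-oxide target masses for 250.0 kg frit:
  ZnO: 20.16% × 250.0 = 50.40 kg
  SiO2: 72.01% × 250.0 = 180.0 kg
  CaO: 5.743% × 250.0 = 14.36 kg
  Al2O3: 2.089% × 250.0 = 5.222 kg
Sums-versus-targets review from the weights as reported, under the basis named above (sums match the target masses within answer rounding):
  ZnO: 50.50·0.9980 = 50.40 kg (target 50.40 kg)
  SiO2: 165.2·0.9951 + 30.09·0.5198 = 180.0 kg (target 180.0 kg)
  CaO: 30.09·0.4772 = 14.36 kg (target 14.36 kg)
  Al2O3: 165.2·0.003000 + 4.746·0.9960 = 5.223 kg (target 5.222 kg)
Glass mass check: total batch − LOI = 250.0 kg (targets for the oxides total 250.0 kg; against the stated basis, 250.0 kg — a pure rounding effect).
Total batch = Σ batch = 250.5 kg; ignition loss, Σ(batch × LOI) = 0.5241 kg; yield, glass over the total, = 99.79%.

Revised batch per 250.0 kg frit:
  Sand: 165.2 kg
  Wollastonite: 30.09 kg
  Calcined alumina: 4.746 kg
  ZnO: 50.50 kg
Total batch = 250.5 kg; LOI loss = 0.5241 kg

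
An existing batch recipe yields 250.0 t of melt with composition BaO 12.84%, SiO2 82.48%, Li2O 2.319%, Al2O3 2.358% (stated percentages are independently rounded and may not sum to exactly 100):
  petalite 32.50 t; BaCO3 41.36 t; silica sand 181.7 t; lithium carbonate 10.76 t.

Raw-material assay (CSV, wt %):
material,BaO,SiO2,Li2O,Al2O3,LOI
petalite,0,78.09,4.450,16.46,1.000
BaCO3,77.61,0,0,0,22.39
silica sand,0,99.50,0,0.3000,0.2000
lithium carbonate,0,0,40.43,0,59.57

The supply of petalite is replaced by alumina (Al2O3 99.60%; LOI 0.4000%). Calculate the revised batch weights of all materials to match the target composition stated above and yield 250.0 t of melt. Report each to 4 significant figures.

Working values are displayed (rounded to four significant digits) in the printout — full precision is kept through every step; every reported number receives exactly one rounding — all derived quantities (four oxide percentages, ignition loss, the totals, yield, glass mass) are recomputed in exact precision from the batch weights at 250.0 t of glass exactly as shown in the question or the answer.
Oxide-by-oxide targets in 250.0 t melt:
  BaO: 12.84% × 250.0 = 32.10 t
  SiO2: 82.48% × 250.0 = 206.2 t
  Li2O: 2.319% × 250.0 = 5.798 t
  Al2O3: 2.358% × 250.0 = 5.895 t
Oxide-by-oxide audit on the weights just shown, versus the basis set out (sum by sum, the targets are met within answer rounding):
  BaO: 41.36·0.7761 = 32.10 t (target 32.10 t)
  SiO2: 207.2·0.9950 = 206.2 t (target 206.2 t)
  Li2O: 14.34·0.4043 = 5.798 t (target 5.798 t)
  Al2O3: 5.294·0.9960 + 207.2·0.003000 = 5.894 t (target 5.895 t)
The glass-mass cross-check: batch total minus LOI = 250.0 t (the Σ of target masses is 250.0 t; basis as stated: 250.0 t — deltas are rounding alone).
Whole-batch sum: Σ batch = 268.2 t; loss to ignition Σ batch·LOI = 18.24 t; as yield: glass ÷ batch → 93.20%.

Revised batch per 250.0 t melt:
  alumina: 5.294 t
  BaCO3: 41.36 t
  silica sand: 207.2 t
  lithium carbonate: 14.34 t
Total batch = 268.2 t; LOI loss = 18.24 t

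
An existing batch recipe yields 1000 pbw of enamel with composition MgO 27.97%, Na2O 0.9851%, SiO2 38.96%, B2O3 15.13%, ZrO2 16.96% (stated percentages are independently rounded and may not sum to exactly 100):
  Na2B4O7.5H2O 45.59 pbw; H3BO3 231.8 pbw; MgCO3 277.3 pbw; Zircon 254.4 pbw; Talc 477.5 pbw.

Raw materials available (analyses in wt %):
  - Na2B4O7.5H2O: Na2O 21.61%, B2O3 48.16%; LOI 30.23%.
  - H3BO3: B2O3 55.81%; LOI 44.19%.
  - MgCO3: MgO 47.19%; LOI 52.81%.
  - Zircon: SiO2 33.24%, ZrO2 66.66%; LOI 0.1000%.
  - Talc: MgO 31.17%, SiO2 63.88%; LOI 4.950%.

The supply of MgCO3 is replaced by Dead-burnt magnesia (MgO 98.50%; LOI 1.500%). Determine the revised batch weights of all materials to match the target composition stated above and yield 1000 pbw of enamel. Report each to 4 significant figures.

Revised batch per 1000 pbw enamel:
  Na2B4O7.5H2O: 45.59 pbw
  H3BO3: 231.8 pbw
  Dead-burnt magnesia: 132.9 pbw
  Zircon: 254.4 pbw
  Talc: 477.5 pbw
Total batch = 1142 pbw; LOI loss = 142.1 pbw

The whole derivation maintains full precision in all steps — working values are shown, with 4-significant-digit rounding, across the worked steps; a single rounding yields every reported figure; derived quantities, which include totals, five oxide percentages, the yield, LOI, glass mass, are rebuilt at exact precision, precisely as stated by the problem or the answer, using the weight values at 1000 pbw of glass.
Target oxide masses per 1000 pbw enamel:
  MgO: 27.97% × 1000 = 279.7 pbw
  Na2O: 0.9851% × 1000 = 9.851 pbw
  SiO2: 38.96% × 1000 = 389.6 pbw
  B2O3: 15.13% × 1000 = 151.3 pbw
  ZrO2: 16.96% × 1000 = 169.6 pbw
Oxide-by-oxide audit per the reported batch figures, for the quoted basis mass (delivered sums recover each target net of answer rounding effects):
  MgO: 132.9·0.9850 + 477.5·0.3117 = 279.7 pbw (target 279.7 pbw)
  Na2O: 45.59·0.2161 = 9.852 pbw (target 9.851 pbw)
  SiO2: 254.4·0.3324 + 477.5·0.6388 = 389.6 pbw (target 389.6 pbw)
  B2O3: 45.59·0.4816 + 231.8·0.5581 = 151.3 pbw (target 151.3 pbw)
  ZrO2: 254.4·0.6666 = 169.6 pbw (target 169.6 pbw)
The glass-mass cross-check: batch Σ − ignition loss = 1000 pbw (per-oxide target masses sum to 1000 pbw; the stated basis being 1000 pbw — differing by rounding only).
Adding the batch up: Σ batch = 1142 pbw; loss to ignition Σ batch·LOI = 142.1 pbw; yield = glass ÷ total batch = 87.56%.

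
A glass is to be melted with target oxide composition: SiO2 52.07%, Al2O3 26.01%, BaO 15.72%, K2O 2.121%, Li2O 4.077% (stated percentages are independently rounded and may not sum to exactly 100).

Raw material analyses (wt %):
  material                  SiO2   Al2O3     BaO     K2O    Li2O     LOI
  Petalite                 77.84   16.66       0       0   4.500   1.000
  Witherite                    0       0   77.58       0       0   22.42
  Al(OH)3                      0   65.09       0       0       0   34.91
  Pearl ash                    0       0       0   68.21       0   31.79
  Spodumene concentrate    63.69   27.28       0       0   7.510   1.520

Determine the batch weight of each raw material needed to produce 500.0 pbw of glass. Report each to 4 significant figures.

Batch per 500.0 pbw glass:
  Petalite: 220.5 pbw
  Witherite: 101.3 pbw
  Al(OH)3: 84.97 pbw
  Pearl ash: 15.55 pbw
  Spodumene concentrate: 139.3 pbw
Total batch = 561.6 pbw; LOI loss = 61.64 pbw; yield = 89.02%

The whole derivation runs at exact precision in every operation. Intermediates are displayed (rounded to 4 significant digits) alongside each step — a single rounding finalizes every reported figure; derived quantities, which include the five compositions, net glass mass, ignition loss, yield, totals, are re-derived in full float precision, as quoted within the problem or answer text, using the weight values for 500.0 pbw of glass.
Target masses of each oxide per 500.0 pbw glass:
  SiO2: 52.07% × 500.0 = 260.4 pbw
  Al2O3: 26.01% × 500.0 = 130.0 pbw
  BaO: 15.72% × 500.0 = 78.60 pbw
  K2O: 2.121% × 500.0 = 10.60 pbw
  Li2O: 4.077% × 500.0 = 20.39 pbw
Oxide-by-oxide audit using the reported weights, on the stated basis (delivered sums recover each target exact up to rounding of places):
  SiO2: 220.5·0.7784 + 139.3·0.6369 = 260.4 pbw (target 260.4 pbw)
  Al2O3: 220.5·0.1666 + 84.97·0.6509 + 139.3·0.2728 = 130.0 pbw (target 130.0 pbw)
  BaO: 101.3·0.7758 = 78.59 pbw (target 78.60 pbw)
  K2O: 15.55·0.6821 = 10.61 pbw (target 10.60 pbw)
  Li2O: 220.5·0.04500 + 139.3·0.07510 = 20.38 pbw (target 20.39 pbw)
Glass-mass closure: the batch minus its LOI: 500.0 pbw (targets for the oxides total 500.0 pbw; stated basis 500.0 pbw — a pure rounding effect).
Adding the batch up: Σ batch = 561.6 pbw; Σ batch·LOI gives LOI loss = 61.64 pbw; glass ÷ batch gives a yield of 89.02%.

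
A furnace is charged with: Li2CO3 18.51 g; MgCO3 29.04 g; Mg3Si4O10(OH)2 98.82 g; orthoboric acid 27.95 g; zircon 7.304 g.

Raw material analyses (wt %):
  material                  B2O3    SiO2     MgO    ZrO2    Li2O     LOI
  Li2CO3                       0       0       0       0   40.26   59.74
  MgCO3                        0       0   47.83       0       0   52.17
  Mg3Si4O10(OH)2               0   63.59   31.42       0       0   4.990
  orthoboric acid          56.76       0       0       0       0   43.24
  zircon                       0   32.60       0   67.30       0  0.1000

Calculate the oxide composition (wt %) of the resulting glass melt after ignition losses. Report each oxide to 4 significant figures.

Values along the way are printed rounded to four significant figures — the working math carries exact precision through the solve — each reported value takes exactly one rounding — all derived quantities (yield, net glass mass, LOI, totals, five oxide percentages) are recomputed in full float precision from the batch weights at 138.4 g of glass exactly as shown in the problem or answer text.
Delivered oxide masses:
  B2O3: 27.95·0.5676 = 15.86 g
  SiO2: 98.82·0.6359 + 7.304·0.3260 = 65.22 g
  MgO: 29.04·0.4783 + 98.82·0.3142 = 44.94 g
  ZrO2: 7.304·0.6730 = 4.916 g
  Li2O: 18.51·0.4026 = 7.452 g
LOI: 18.51·0.5974 + 29.04·0.5217 + 98.82·0.04990 + 27.95·0.4324 + 7.304·0.001000 = 43.23 g
Resulting glass, batch − LOI: 181.6 − 43.23 = 138.4 g (consistent with Σ oxide mass)
percent by weight: oxide/glass ×100

Glass mass = 138.4 g (batch 181.6 − LOI 43.23).
Composition: B2O3 11.46%, SiO2 47.13%, MgO 32.47%, ZrO2 3.552%, Li2O 5.385%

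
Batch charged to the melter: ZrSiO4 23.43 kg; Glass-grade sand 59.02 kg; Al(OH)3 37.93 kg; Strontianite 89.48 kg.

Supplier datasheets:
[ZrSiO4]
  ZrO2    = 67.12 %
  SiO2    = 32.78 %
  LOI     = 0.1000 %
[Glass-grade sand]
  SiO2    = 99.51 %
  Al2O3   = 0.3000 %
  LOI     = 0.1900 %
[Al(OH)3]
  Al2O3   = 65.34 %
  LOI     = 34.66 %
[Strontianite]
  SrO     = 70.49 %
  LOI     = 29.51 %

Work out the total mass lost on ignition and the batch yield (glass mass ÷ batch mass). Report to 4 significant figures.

The intermediate values are printed, rounded to 4 significant figures, in the working — each numeric step keeps full precision at all times. Every reported value takes a single rounding; derived quantities (four oxide percentages, glass mass, the yield, the totals, ignition loss) are carried in exact precision starting from the weights per 170.2 kg of glass as written in the problem or answer text.
Per-material ignition loss:
  ZrSiO4: 23.43 × 0.001000 = 0.02343 kg
  Glass-grade sand: 59.02 × 0.001900 = 0.1121 kg
  Al(OH)3: 37.93 × 0.3466 = 13.15 kg
  Strontianite: 89.48 × 0.2951 = 26.41 kg
Total LOI = 39.69 kg
Glass = batch − LOI = 209.9 − 39.69 = 170.2 kg

LOI loss = 39.69 kg; glass = 170.2 kg; yield = 81.09%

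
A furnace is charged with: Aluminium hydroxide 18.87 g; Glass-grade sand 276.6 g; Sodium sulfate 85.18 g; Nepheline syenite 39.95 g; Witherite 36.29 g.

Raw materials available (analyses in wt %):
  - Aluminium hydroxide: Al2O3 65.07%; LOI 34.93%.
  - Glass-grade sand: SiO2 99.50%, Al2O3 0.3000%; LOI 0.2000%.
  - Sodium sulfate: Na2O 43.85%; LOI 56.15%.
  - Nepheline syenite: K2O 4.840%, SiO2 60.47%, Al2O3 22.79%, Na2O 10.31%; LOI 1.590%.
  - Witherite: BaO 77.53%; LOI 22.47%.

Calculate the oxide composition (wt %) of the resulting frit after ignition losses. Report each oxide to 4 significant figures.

The working math runs at exact precision at every stage — values along the way are displayed (rounded to four significant digits) in the printout — exactly one rounding lands on each reported value. Derived quantities, which include ignition loss, the totals, five oxide percentages, the yield, glass mass, are computed at exact precision, as they appear in the problem or answer text, starting from the weights at 393.1 g of glass.
Per-oxide mass from batch:
  K2O: 39.95·0.04840 = 1.934 g
  BaO: 36.29·0.7753 = 28.14 g
  SiO2: 276.6·0.9950 + 39.95·0.6047 = 299.4 g
  Al2O3: 18.87·0.6507 + 276.6·0.003000 + 39.95·0.2279 = 22.21 g
  Na2O: 85.18·0.4385 + 39.95·0.1031 = 41.47 g
LOI: 18.87·0.3493 + 276.6·0.002000 + 85.18·0.5615 + 39.95·0.01590 + 36.29·0.2247 = 63.76 g
batch − LOI leaves glass = 456.9 − 63.76 = 393.1 g (= Σ oxide masses)
wt % = oxide mass / glass mass × 100

Glass mass = 393.1 g (batch 456.9 − LOI 63.76).
Composition: K2O 0.4918%, BaO 7.157%, SiO2 76.15%, Al2O3 5.650%, Na2O 10.55%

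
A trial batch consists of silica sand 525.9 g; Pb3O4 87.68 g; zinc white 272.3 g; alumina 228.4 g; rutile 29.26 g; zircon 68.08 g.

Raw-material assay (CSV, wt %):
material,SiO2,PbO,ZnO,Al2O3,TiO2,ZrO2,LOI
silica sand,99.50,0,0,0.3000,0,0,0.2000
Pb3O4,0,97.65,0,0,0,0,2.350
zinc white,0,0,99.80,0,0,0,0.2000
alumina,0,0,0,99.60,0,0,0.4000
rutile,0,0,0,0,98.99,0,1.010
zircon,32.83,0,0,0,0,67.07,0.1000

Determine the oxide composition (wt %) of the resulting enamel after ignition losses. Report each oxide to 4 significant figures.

All internal work keeps full float precision all the way through. Rounding to 4 significant digits extends to each in-between result as displayed — every reported number sees exactly one rounding — derived quantities (the six compositions, totals, the yield, net glass mass, ignition loss) are rebuilt from the weighed amounts on 1207 g of glass at exact precision, as given in problem or answer.
Per-oxide mass from batch:
  SiO2: 525.9·0.9950 + 68.08·0.3283 = 545.6 g
  PbO: 87.68·0.9765 = 85.62 g
  ZnO: 272.3·0.9980 = 271.8 g
  Al2O3: 525.9·0.003000 + 228.4·0.9960 = 229.1 g
  TiO2: 29.26·0.9899 = 28.96 g
  ZrO2: 68.08·0.6707 = 45.66 g
LOI: 525.9·0.002000 + 87.68·0.02350 + 272.3·0.002000 + 228.4·0.004000 + 29.26·0.01010 + 68.08·0.001000 = 4.934 g
Glass mass = batch − LOI = 1212 − 4.934 = 1207 g (matching Σ of the oxides)
each oxide over glass, ×100, is wt %

Glass mass = 1207 g (batch 1212 − LOI 4.934).
Composition: SiO2 45.22%, PbO 7.095%, ZnO 22.52%, Al2O3 18.98%, TiO2 2.400%, ZrO2 3.784%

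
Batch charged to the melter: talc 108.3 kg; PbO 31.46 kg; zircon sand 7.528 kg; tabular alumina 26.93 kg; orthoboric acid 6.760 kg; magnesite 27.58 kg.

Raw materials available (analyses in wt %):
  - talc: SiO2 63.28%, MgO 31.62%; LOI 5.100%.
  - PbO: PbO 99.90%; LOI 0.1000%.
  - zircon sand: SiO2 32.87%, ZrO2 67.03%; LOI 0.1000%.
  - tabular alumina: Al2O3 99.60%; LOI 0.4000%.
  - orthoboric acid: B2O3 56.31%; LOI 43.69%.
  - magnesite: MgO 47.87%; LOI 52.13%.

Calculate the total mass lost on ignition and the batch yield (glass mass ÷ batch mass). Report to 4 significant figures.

LOI loss = 23.00 kg; glass = 185.6 kg; yield = 88.97%

Values along the way are shown with 4-significant-digit rounding at each printed step; all arithmetic keeps exact precision at every stage. Exactly one rounding goes into each reported value. Derived quantities are rebuilt at full precision (ignition loss, yield, six oxide percentages, totals, net glass mass) from the batch weights per 185.6 kg of glass as they appear in either problem or answer.
Ignition loss by material:
  talc: 108.3 × 0.05100 = 5.523 kg
  PbO: 31.46 × 0.001000 = 0.03146 kg
  zircon sand: 7.528 × 0.001000 = 0.007528 kg
  tabular alumina: 26.93 × 0.004000 = 0.1077 kg
  orthoboric acid: 6.760 × 0.4369 = 2.953 kg
  magnesite: 27.58 × 0.5213 = 14.38 kg
Total LOI = 23.00 kg
Glass = batch − LOI = 208.6 − 23.00 = 185.6 kg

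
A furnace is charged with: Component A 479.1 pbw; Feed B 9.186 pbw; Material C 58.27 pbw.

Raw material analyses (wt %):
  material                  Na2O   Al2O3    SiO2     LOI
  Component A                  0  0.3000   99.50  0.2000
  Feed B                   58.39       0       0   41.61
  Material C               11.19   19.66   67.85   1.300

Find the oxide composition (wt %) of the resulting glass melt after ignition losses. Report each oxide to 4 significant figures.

Mid-chain values are displayed rounded off to 4 significant digits as written — the working math keeps exact precision from first step to last. Every reported number takes a single rounding. All derived quantities are rebuilt at exact precision (glass mass, three oxide percentages, yield, totals, LOI) from the batch weights for 541.0 pbw of glass as given in the problem or answer text.
Per-oxide mass from batch:
  Na2O: 9.186·0.5839 + 58.27·0.1119 = 11.88 pbw
  Al2O3: 479.1·0.003000 + 58.27·0.1966 = 12.89 pbw
  SiO2: 479.1·0.9950 + 58.27·0.6785 = 516.2 pbw
LOI: 479.1·0.002000 + 9.186·0.4161 + 58.27·0.01300 = 5.538 pbw
batch − LOI leaves glass = 546.6 − 5.538 = 541.0 pbw (matching Σ of the oxides)
percent share: oxide ÷ glass, ×100

Glass mass = 541.0 pbw (batch 546.6 − LOI 5.538).
Composition: Na2O 2.197%, Al2O3 2.383%, SiO2 95.42%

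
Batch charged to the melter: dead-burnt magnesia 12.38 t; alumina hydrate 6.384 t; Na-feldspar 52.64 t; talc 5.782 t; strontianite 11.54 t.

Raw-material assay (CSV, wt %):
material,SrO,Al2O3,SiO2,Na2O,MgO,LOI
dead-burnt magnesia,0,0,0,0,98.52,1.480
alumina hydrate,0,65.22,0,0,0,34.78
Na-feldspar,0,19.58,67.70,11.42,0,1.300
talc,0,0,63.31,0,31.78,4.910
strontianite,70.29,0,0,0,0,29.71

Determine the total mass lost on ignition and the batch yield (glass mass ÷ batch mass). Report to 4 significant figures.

LOI loss = 6.800 t; glass = 81.93 t; yield = 92.34%

Rounding to 4 significant figures governs every intermediate as shown. Each numeric step keeps exact precision in every operation; every reported value is rounded once only — the derived quantities are rebuilt from the batch weights per 81.93 t of glass in full precision (net glass mass, the yield, ignition loss, totals, the five compositions) as quoted within the question or the answer.
LOI of each material in turn:
  dead-burnt magnesia: 12.38 × 0.01480 = 0.1832 t
  alumina hydrate: 6.384 × 0.3478 = 2.220 t
  Na-feldspar: 52.64 × 0.01300 = 0.6843 t
  talc: 5.782 × 0.04910 = 0.2839 t
  strontianite: 11.54 × 0.2971 = 3.429 t
Total LOI = 6.800 t
Glass = batch − LOI = 88.73 − 6.800 = 81.93 t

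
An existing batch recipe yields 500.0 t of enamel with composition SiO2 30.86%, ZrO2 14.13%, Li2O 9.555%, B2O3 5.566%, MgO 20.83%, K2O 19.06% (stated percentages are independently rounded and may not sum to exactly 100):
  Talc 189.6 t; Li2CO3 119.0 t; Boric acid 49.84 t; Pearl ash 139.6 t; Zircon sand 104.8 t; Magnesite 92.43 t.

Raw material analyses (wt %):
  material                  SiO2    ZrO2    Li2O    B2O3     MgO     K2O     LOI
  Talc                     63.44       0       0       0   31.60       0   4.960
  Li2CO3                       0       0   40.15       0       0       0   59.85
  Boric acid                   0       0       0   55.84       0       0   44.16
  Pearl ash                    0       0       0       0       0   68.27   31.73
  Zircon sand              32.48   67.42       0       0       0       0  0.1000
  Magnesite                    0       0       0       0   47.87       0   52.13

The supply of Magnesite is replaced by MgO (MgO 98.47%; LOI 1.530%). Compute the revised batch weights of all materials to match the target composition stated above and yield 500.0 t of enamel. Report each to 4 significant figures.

Revised batch per 500.0 t enamel:
  Talc: 189.6 t
  Li2CO3: 119.0 t
  Boric acid: 49.84 t
  Pearl ash: 139.6 t
  Zircon sand: 104.8 t
  MgO: 44.93 t
Total batch = 647.8 t; LOI loss = 147.7 t

Every computation maintains full float precision through every step; values along the way appear, with 4-significant-digit rounding, when written out; each reported figure is rounded exactly once. Derived quantities are computed from the weighed amounts at 500.0 t of glass at exact precision (net glass mass, yield, the totals, the six compositions, LOI) as set out in either problem or answer.
Oxide mass targets, per 500.0 t enamel:
  SiO2: 30.86% × 500.0 = 154.3 t
  ZrO2: 14.13% × 500.0 = 70.65 t
  Li2O: 9.555% × 500.0 = 47.78 t
  B2O3: 5.566% × 500.0 = 27.83 t
  MgO: 20.83% × 500.0 = 104.2 t
  K2O: 19.06% × 500.0 = 95.30 t
Per-oxide balance check with the batch weights as given, on the stated basis (oxide sums agree with the targets exact up to rounding of places):
  SiO2: 189.6·0.6344 + 104.8·0.3248 = 154.3 t (target 154.3 t)
  ZrO2: 104.8·0.6742 = 70.66 t (target 70.65 t)
  Li2O: 119.0·0.4015 = 47.78 t (target 47.78 t)
  B2O3: 49.84·0.5584 = 27.83 t (target 27.83 t)
  MgO: 189.6·0.3160 + 44.93·0.9847 = 104.2 t (target 104.2 t)
  K2O: 139.6·0.6827 = 95.30 t (target 95.30 t)
Glass-mass bookkeeping: batch total minus LOI = 500.0 t (the targets, summed, come to 500.0 t; the stated basis being 500.0 t — any gap is answer rounding).
Total batch = Σ batch = 647.8 t; Σ batch·LOI gives LOI loss = 147.7 t; yield, glass over the total, = 77.20%.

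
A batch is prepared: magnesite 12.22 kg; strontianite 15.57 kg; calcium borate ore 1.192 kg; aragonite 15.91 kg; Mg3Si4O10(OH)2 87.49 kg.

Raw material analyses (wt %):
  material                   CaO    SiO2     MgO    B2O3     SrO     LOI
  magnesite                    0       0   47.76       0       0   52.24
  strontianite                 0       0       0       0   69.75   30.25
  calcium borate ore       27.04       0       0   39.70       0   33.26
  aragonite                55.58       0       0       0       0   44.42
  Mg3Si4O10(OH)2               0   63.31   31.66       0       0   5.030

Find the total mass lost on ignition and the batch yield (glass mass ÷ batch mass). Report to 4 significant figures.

The intermediate values are printed, with 4-significant-digit rounding, in the working; all arithmetic maintains exact precision at each step. Every reported figure is rounded only once. The derived quantities (the five compositions, yield, net glass mass, the totals, ignition loss) are rebuilt starting from the weights for 109.4 kg of glass in full float precision, as written in the question or the answer.
Loss on ignition, line by line:
  magnesite: 12.22 × 0.5224 = 6.384 kg
  strontianite: 15.57 × 0.3025 = 4.710 kg
  calcium borate ore: 1.192 × 0.3326 = 0.3965 kg
  aragonite: 15.91 × 0.4442 = 7.067 kg
  Mg3Si4O10(OH)2: 87.49 × 0.05030 = 4.401 kg
Total LOI = 22.96 kg
Glass = batch − LOI = 132.4 − 22.96 = 109.4 kg

LOI loss = 22.96 kg; glass = 109.4 kg; yield = 82.66%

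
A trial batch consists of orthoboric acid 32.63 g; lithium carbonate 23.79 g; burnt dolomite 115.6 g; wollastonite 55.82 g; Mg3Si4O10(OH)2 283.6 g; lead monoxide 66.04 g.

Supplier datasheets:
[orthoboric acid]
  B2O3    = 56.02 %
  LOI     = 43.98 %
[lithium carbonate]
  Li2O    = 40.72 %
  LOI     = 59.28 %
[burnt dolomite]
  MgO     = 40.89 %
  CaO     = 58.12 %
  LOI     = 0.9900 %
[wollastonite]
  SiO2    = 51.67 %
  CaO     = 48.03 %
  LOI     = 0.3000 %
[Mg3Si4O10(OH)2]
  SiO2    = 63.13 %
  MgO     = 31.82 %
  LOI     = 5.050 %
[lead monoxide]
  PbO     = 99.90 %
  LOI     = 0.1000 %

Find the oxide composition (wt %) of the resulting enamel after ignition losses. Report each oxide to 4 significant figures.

Glass mass = 533.3 g (batch 577.5 − LOI 44.15).
Composition: Li2O 1.816%, SiO2 38.98%, PbO 12.37%, MgO 25.78%, CaO 17.62%, B2O3 3.427%

Values along the way are printed rounded to four significant figures across the worked steps; all internal work keeps full precision from start to finish. Every reported number takes just one rounding; all derived quantities (glass mass, ignition loss, the yield, totals, the six compositions) are computed using the weight values at 533.3 g of glass in full precision, as they appear in question or answer.
Mass of each oxide from the mix:
  Li2O: 23.79·0.4072 = 9.687 g
  SiO2: 55.82·0.5167 + 283.6·0.6313 = 207.9 g
  PbO: 66.04·0.9990 = 65.97 g
  MgO: 115.6·0.4089 + 283.6·0.3182 = 137.5 g
  CaO: 115.6·0.5812 + 55.82·0.4803 = 94.00 g
  B2O3: 32.63·0.5602 = 18.28 g
LOI: 32.63·0.4398 + 23.79·0.5928 + 115.6·0.009900 + 55.82·0.003000 + 283.6·0.05050 + 66.04·0.001000 = 44.15 g
Glass = total batch minus LOI = 577.5 − 44.15 = 533.3 g (= the summed oxide contributions)
percent by weight: oxide/glass ×100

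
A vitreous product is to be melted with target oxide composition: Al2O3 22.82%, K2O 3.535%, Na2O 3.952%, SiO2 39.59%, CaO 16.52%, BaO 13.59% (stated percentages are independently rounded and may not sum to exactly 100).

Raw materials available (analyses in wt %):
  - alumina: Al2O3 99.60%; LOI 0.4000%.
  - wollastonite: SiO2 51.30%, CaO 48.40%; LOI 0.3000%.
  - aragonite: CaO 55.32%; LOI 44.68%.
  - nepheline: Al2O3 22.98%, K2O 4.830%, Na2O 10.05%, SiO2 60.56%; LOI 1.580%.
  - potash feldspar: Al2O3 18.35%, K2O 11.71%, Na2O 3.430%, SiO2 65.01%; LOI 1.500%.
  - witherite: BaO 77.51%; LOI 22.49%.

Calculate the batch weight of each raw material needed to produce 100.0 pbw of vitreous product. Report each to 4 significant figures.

All internal work carries full precision from first step to last. Intermediates are shown, with 4-significant-figure rounding, in the printout. Every reported figure is rounded a single time. The derived quantities, including glass mass, the yield, totals, LOI, the six compositions, are rebuilt using the weight values at 100.0 pbw of glass in exact precision as set out in either problem or answer.
Oxide-by-oxide targets in 100.0 pbw vitreous product:
  Al2O3: 22.82% × 100.0 = 22.82 pbw
  K2O: 3.535% × 100.0 = 3.535 pbw
  Na2O: 3.952% × 100.0 = 3.952 pbw
  SiO2: 39.59% × 100.0 = 39.59 pbw
  CaO: 16.52% × 100.0 = 16.52 pbw
  BaO: 13.59% × 100.0 = 13.59 pbw
Mass-balance tally per oxide working from each reported weight, at the basis given (each sum matches its target mass modulo rounding of the values):
  Al2O3: 12.12·0.9960 + 33.78·0.2298 + 16.26·0.1835 = 22.82 pbw (target 22.82 pbw)
  K2O: 33.78·0.04830 + 16.26·0.1171 = 3.536 pbw (target 3.535 pbw)
  Na2O: 33.78·0.1005 + 16.26·0.03430 = 3.953 pbw (target 3.952 pbw)
  SiO2: 16.70·0.5130 + 33.78·0.6056 + 16.26·0.6501 = 39.59 pbw (target 39.59 pbw)
  CaO: 16.70·0.4840 + 15.25·0.5532 = 16.52 pbw (target 16.52 pbw)
  BaO: 17.53·0.7751 = 13.59 pbw (target 13.59 pbw)
Mass balance on the glass: Σ batch − LOI loss = 100.0 pbw (the targets, summed, come to 100.0 pbw; the stated basis being 100.0 pbw — any gap is answer rounding).
Whole-batch sum: Σ batch = 111.6 pbw; the LOI term Σ batch·LOI equals 11.63 pbw; yield: glass divided by total = 89.58%.

Batch per 100.0 pbw vitreous product:
  alumina: 12.12 pbw
  wollastonite: 16.70 pbw
  aragonite: 15.25 pbw
  nepheline: 33.78 pbw
  potash feldspar: 16.26 pbw
  witherite: 17.53 pbw
Total batch = 111.6 pbw; LOI loss = 11.63 pbw; yield = 89.58%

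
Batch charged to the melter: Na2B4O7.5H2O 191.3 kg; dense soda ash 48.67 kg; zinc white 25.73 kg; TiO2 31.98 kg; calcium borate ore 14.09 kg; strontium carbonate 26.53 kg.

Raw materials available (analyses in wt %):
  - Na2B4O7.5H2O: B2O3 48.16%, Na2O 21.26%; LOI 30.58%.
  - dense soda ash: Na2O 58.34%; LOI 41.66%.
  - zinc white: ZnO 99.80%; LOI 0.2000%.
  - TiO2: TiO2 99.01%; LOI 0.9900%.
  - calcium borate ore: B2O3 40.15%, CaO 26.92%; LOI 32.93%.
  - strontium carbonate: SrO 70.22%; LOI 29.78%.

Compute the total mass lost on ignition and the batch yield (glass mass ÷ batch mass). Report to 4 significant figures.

LOI loss = 91.68 kg; glass = 246.6 kg; yield = 72.90%

The working math maintains full precision through every step. Values along the way appear with 4-significant-digit rounding within the worked lines. Each reported value is rounded once only; all derived quantities are computed in exact precision (the yield, totals, six oxide percentages, ignition loss, glass mass) starting from the weights for 246.6 kg of glass, as written in the problem or answer text.
LOI of each material in turn:
  Na2B4O7.5H2O: 191.3 × 0.3058 = 58.50 kg
  dense soda ash: 48.67 × 0.4166 = 20.28 kg
  zinc white: 25.73 × 0.002000 = 0.05146 kg
  TiO2: 31.98 × 0.009900 = 0.3166 kg
  calcium borate ore: 14.09 × 0.3293 = 4.640 kg
  strontium carbonate: 26.53 × 0.2978 = 7.901 kg
Total LOI = 91.68 kg
Glass = batch − LOI = 338.3 − 91.68 = 246.6 kg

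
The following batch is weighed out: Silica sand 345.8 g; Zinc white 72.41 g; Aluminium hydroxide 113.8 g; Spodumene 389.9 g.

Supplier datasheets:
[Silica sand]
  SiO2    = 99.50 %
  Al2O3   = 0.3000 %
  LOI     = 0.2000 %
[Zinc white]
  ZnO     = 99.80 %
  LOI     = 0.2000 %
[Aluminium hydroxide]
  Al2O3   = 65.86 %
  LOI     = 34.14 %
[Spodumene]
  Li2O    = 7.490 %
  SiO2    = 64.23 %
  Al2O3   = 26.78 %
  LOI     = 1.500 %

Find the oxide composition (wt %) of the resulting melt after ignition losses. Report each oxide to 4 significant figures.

Glass mass = 876.4 g (batch 921.9 − LOI 45.54).
Composition: ZnO 8.246%, Li2O 3.332%, SiO2 67.84%, Al2O3 20.58%

Mid-chain values are displayed (rounded to 4 significant figures) on the page. All arithmetic maintains exact precision from start to finish. Every reported value is rounded only once. The derived quantities (yield, the four compositions, the totals, LOI, net glass mass) are re-derived from the weighed amounts at 876.4 g of glass at full float precision, as set out in the problem or the answer.
What the batch supplies per oxide:
  ZnO: 72.41·0.9980 = 72.27 g
  Li2O: 389.9·0.07490 = 29.20 g
  SiO2: 345.8·0.9950 + 389.9·0.6423 = 594.5 g
  Al2O3: 345.8·0.003000 + 113.8·0.6586 + 389.9·0.2678 = 180.4 g
LOI: 345.8·0.002000 + 72.41·0.002000 + 113.8·0.3414 + 389.9·0.01500 = 45.54 g
Glass mass = batch − LOI = 921.9 − 45.54 = 876.4 g (equal to the oxide-mass sum)
percent by weight: oxide/glass ×100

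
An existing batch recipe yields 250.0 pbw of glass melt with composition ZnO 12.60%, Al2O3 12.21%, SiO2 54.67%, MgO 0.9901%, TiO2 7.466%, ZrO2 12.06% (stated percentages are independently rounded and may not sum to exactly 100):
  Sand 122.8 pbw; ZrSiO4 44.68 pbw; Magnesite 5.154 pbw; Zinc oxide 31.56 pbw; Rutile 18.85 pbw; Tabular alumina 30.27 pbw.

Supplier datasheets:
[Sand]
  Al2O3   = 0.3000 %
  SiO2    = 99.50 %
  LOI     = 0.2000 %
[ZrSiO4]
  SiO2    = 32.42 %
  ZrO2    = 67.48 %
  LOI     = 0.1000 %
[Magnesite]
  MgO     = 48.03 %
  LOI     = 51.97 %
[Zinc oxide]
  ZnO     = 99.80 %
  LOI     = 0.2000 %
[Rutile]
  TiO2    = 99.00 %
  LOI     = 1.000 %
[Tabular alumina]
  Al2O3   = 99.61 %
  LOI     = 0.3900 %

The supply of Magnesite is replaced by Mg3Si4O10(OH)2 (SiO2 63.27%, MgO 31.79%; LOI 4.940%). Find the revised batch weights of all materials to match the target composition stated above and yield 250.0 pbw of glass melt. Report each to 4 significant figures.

Each numeric step holds full precision through the solve; values along the way are printed with 4-significant-digit rounding as written — every reported figure takes just one rounding. All derived quantities, including ignition loss, yield, the six compositions, glass mass, the totals, are re-derived starting from the weights for 250.0 pbw of glass at exact precision, as written in the question or the answer.
Target masses of each oxide per 250.0 pbw glass melt:
  ZnO: 12.60% × 250.0 = 31.50 pbw
  Al2O3: 12.21% × 250.0 = 30.52 pbw
  SiO2: 54.67% × 250.0 = 136.7 pbw
  MgO: 0.9901% × 250.0 = 2.475 pbw
  TiO2: 7.466% × 250.0 = 18.66 pbw
  ZrO2: 12.06% × 250.0 = 30.15 pbw
Mass-balance tally per oxide using the reported weights, on the stated basis (summed amounts equal target values given rounding of the digits):
  ZnO: 31.56·0.9980 = 31.50 pbw (target 31.50 pbw)
  Al2O3: 117.9·0.003000 + 30.29·0.9961 = 30.53 pbw (target 30.52 pbw)
  SiO2: 117.9·0.9950 + 44.68·0.3242 + 7.786·0.6327 = 136.7 pbw (target 136.7 pbw)
  MgO: 7.786·0.3179 = 2.475 pbw (target 2.475 pbw)
  TiO2: 18.85·0.9900 = 18.66 pbw (target 18.66 pbw)
  ZrO2: 44.68·0.6748 = 30.15 pbw (target 30.15 pbw)
Glass-mass bookkeeping: whole batch net of LOI = 250.0 pbw (per-oxide target masses sum to 250.0 pbw; against the stated basis, 250.0 pbw — deltas are rounding alone).
Batch grand total — Σ batch = 251.1 pbw; Σ batch·LOI gives LOI loss = 1.035 pbw; as yield: glass ÷ batch → 99.59%.

Revised batch per 250.0 pbw glass melt:
  Sand: 117.9 pbw
  ZrSiO4: 44.68 pbw
  Mg3Si4O10(OH)2: 7.786 pbw
  Zinc oxide: 31.56 pbw
  Rutile: 18.85 pbw
  Tabular alumina: 30.29 pbw
Total batch = 251.1 pbw; LOI loss = 1.035 pbw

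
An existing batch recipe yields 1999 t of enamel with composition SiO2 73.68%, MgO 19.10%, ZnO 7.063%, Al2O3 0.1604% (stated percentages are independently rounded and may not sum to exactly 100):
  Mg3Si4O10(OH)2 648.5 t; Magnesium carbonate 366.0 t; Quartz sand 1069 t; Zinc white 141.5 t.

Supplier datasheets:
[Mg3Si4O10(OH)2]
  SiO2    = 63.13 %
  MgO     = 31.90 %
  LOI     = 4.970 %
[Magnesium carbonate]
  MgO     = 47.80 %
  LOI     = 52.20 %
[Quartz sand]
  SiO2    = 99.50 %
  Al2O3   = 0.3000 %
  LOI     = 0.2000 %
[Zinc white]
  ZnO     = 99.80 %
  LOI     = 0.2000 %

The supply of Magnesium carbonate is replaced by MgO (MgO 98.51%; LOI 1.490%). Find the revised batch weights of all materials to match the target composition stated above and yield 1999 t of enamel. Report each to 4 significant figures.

The intermediate values are displayed rounded to 4 significant figures in the working — full float precision is carried end to end; exactly one rounding is applied to each reported number; derived quantities, which include LOI, the yield, totals, the four compositions, glass mass, are computed in full float precision, exactly as printed in problem or answer, starting from the weights for 1999 t of glass.
Per-oxide target masses for 1999 t enamel:
  SiO2: 73.68% × 1999 = 1473 t
  MgO: 19.10% × 1999 = 381.8 t
  ZnO: 7.063% × 1999 = 141.2 t
  Al2O3: 0.1604% × 1999 = 3.206 t
Mass-balance tally per oxide given the weights on record, on the stated basis (sums match the target masses net of answer rounding effects):
  SiO2: 648.5·0.6313 + 1069·0.9950 = 1473 t (target 1473 t)
  MgO: 648.5·0.3190 + 177.6·0.9851 = 381.8 t (target 381.8 t)
  ZnO: 141.5·0.9980 = 141.2 t (target 141.2 t)
  Al2O3: 1069·0.003000 = 3.207 t (target 3.206 t)
Mass balance on the glass: batch Σ − ignition loss = 1999 t (oxide target masses add up to 1999 t; stated basis 1999 t — rounding explains the deltas).
Summing the batch: Σ batch = 2037 t; the LOI term Σ batch·LOI equals 37.30 t; glass ÷ batch gives a yield of 98.17%.

Revised batch per 1999 t enamel:
  Mg3Si4O10(OH)2: 648.5 t
  MgO: 177.6 t
  Quartz sand: 1069 t
  Zinc white: 141.5 t
Total batch = 2037 t; LOI loss = 37.30 t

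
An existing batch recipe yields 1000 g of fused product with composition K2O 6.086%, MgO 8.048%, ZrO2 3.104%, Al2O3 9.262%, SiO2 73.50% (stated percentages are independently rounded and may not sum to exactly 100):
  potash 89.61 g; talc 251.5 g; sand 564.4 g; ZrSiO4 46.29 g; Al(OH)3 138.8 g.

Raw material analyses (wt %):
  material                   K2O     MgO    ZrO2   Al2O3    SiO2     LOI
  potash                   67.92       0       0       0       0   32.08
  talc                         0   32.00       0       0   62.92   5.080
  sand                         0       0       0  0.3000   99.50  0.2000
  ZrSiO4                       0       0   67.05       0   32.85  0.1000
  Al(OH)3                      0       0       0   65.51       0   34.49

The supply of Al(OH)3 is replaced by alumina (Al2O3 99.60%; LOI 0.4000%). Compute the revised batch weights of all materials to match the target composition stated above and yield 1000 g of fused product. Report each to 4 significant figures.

The working math holds full precision throughout. The intermediate values are shown (rounded to four significant figures) alongside each step; each reported result sees exactly one rounding; the derived quantities, including LOI, the totals, net glass mass, the yield, the five compositions, are carried starting from the weights at 1000 g of glass in full precision, as given in the problem or the answer.
Target oxide masses per 1000 g fused product:
  K2O: 6.086% × 1000 = 60.86 g
  MgO: 8.048% × 1000 = 80.48 g
  ZrO2: 3.104% × 1000 = 31.04 g
  Al2O3: 9.262% × 1000 = 92.62 g
  SiO2: 73.50% × 1000 = 735.0 g
Mass-balance tally per oxide applying the batch weights above, versus the basis set out (each sum matches its target mass exact up to rounding of places):
  K2O: 89.61·0.6792 = 60.86 g (target 60.86 g)
  MgO: 251.5·0.3200 = 80.48 g (target 80.48 g)
  ZrO2: 46.29·0.6705 = 31.04 g (target 31.04 g)
  Al2O3: 564.4·0.003000 + 91.29·0.9960 = 92.62 g (target 92.62 g)
  SiO2: 251.5·0.6292 + 564.4·0.9950 + 46.29·0.3285 = 735.0 g (target 735.0 g)
The glass-mass cross-check: total batch − LOI = 1000 g (per-oxide target masses sum to 1000 g; against the stated basis, 1000 g — differing by rounding only).
Adding the batch up: Σ batch = 1043 g; LOI removed, Σ of batch·LOI: 43.06 g; as yield: glass ÷ batch → 95.87%.

Revised batch per 1000 g fused product:
  potash: 89.61 g
  talc: 251.5 g
  sand: 564.4 g
  ZrSiO4: 46.29 g
  alumina: 91.29 g
Total batch = 1043 g; LOI loss = 43.06 g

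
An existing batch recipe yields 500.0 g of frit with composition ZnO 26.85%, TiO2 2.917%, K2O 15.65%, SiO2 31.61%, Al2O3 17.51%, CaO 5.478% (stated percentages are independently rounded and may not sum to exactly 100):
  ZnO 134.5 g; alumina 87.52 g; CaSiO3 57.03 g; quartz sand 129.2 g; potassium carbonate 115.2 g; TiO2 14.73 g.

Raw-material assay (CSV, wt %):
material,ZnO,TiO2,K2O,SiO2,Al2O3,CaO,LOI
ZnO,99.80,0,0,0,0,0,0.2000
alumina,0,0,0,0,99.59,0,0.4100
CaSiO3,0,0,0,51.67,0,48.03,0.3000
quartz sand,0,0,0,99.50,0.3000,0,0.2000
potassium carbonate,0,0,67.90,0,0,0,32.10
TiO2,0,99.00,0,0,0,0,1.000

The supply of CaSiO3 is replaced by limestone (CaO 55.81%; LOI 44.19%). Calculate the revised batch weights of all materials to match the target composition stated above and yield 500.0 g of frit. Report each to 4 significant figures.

Mid-chain values are displayed, rounded to four significant digits, between the steps. Each numeric step maintains full float precision through the solve — each reported figure includes exactly one rounding — the derived quantities (ignition loss, the totals, glass mass, yield, six oxide percentages) are rebuilt using the weight values at 500.0 g of glass in full float precision, as quoted within question or answer.
Target oxide masses per 500.0 g frit:
  ZnO: 26.85% × 500.0 = 134.2 g
  TiO2: 2.917% × 500.0 = 14.58 g
  K2O: 15.65% × 500.0 = 78.25 g
  SiO2: 31.61% × 500.0 = 158.0 g
  Al2O3: 17.51% × 500.0 = 87.55 g
  CaO: 5.478% × 500.0 = 27.39 g
Checking each oxide sum with the batch weights as given, versus the basis set out (sum by sum, the targets are met inside rounding margins):
  ZnO: 134.5·0.9980 = 134.2 g (target 134.2 g)
  TiO2: 14.73·0.9900 = 14.58 g (target 14.58 g)
  K2O: 115.2·0.6790 = 78.22 g (target 78.25 g)
  SiO2: 158.8·0.9950 = 158.0 g (target 158.0 g)
  Al2O3: 87.43·0.9959 + 158.8·0.003000 = 87.55 g (target 87.55 g)
  CaO: 49.08·0.5581 = 27.39 g (target 27.39 g)
Glass-mass bookkeeping: whole batch net of LOI = 500.0 g (summing oxide targets gives 500.1 g; against the stated basis, 500.0 g — a pure rounding effect).
Batch total: Σ batch = 559.7 g; LOI removed, Σ of batch·LOI: 59.76 g; yield: glass divided by total = 89.32%.

Revised batch per 500.0 g frit:
  ZnO: 134.5 g
  alumina: 87.43 g
  limestone: 49.08 g
  quartz sand: 158.8 g
  potassium carbonate: 115.2 g
  TiO2: 14.73 g
Total batch = 559.7 g; LOI loss = 59.76 g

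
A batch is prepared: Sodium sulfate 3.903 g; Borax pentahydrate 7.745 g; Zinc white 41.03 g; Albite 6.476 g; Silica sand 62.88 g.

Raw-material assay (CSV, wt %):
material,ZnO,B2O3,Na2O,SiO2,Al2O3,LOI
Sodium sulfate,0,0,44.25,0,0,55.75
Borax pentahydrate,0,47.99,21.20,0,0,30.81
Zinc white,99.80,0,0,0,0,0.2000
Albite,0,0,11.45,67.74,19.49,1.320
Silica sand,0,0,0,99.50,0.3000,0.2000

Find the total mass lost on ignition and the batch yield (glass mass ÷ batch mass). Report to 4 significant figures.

LOI loss = 4.855 g; glass = 117.2 g; yield = 96.02%

All arithmetic holds exact precision through the solve. Intermediates are printed (rounded to 4 significant digits) when written out; exactly one rounding lands on every reported value; all derived quantities are re-derived starting from the weights for 117.2 g of glass at full precision (the five compositions, the yield, ignition loss, totals, net glass mass) exactly as shown in the problem or the answer.
LOI of each material in turn:
  Sodium sulfate: 3.903 × 0.5575 = 2.176 g
  Borax pentahydrate: 7.745 × 0.3081 = 2.386 g
  Zinc white: 41.03 × 0.002000 = 0.08206 g
  Albite: 6.476 × 0.01320 = 0.08548 g
  Silica sand: 62.88 × 0.002000 = 0.1258 g
Total LOI = 4.855 g
Glass = batch − LOI = 122.0 − 4.855 = 117.2 g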